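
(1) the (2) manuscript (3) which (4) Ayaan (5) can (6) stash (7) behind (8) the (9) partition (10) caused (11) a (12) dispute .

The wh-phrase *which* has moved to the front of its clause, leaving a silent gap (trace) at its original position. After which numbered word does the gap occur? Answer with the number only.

'which' is the direct object of 'stash'. Wh-movement fronts it, leaving a gap right after 'stash':
The manuscript which Ayaan can stash ___ behind the partition caused a dispute.
'stash' is word 6.

6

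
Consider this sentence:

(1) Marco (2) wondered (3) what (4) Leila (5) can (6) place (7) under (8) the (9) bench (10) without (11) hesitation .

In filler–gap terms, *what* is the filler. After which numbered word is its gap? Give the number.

Before movement: Leila can place what under the bench without hesitation.
'what' is the direct object of 'place'. It moves to the left edge, and the trace sits right after 'place':
Marco wondered what Leila can place ___ under the bench without hesitation.
'place' is word 6.

6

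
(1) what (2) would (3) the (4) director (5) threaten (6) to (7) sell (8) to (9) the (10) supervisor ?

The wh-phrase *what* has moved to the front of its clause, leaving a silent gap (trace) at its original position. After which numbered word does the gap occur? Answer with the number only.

Before movement: The director would threaten to sell what to the supervisor.
'what' is the direct object of 'sell'. Fronting leaves a gap immediately after 'sell':
What would the director threaten to sell ___ to the supervisor?
'sell' is word 7.

7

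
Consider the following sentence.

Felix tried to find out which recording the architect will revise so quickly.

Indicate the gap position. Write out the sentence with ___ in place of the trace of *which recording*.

Felix tried to find out which recording the architect will revise ___ so quickly.

Pre-movement form: The architect will revise which recording so quickly.
'which recording' is the direct object of 'revise'. The gap is right after 'revise'.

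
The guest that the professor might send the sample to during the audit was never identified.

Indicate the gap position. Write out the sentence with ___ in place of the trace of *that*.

The guest that the professor might send the sample to ___ during the audit was never identified.

The filler 'that' is interpreted as the object of the preposition 'to' (recipient of 'send'). The gap is right after 'to'.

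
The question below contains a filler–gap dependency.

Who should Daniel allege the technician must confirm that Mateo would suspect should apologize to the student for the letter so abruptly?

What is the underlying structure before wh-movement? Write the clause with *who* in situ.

Daniel should allege the technician must confirm that Mateo would suspect who should apologize to the student for the letter so abruptly.

'who' is the subject of the clause embedded under 'suspect'. Wh-movement fronts it, leaving a gap right after 'suspect':
Who should Daniel allege the technician must confirm that Mateo would suspect ___ should apologize to the student for the letter so abruptly?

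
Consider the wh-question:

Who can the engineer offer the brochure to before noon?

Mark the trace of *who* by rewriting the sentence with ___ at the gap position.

Who can the engineer offer the brochure to ___ before noon?

Before movement: The engineer can offer the brochure to who before noon.
The filler 'who' is interpreted as the object of the preposition 'to' (recipient of 'offer'). The gap is right after 'to'.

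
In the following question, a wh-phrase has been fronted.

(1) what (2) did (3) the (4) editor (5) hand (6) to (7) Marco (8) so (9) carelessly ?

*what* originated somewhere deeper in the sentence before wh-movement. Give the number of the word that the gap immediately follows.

In situ: The editor did hand what to Marco so carelessly.
'what' is the direct object of 'hand'. Fronting leaves a gap immediately after 'hand':
What did the editor hand ___ to Marco so carelessly?
'hand' is word 5.

5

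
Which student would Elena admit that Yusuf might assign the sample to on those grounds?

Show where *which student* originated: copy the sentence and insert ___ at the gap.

Which student would Elena admit that Yusuf might assign the sample to ___ on those grounds?

Before movement: Elena would admit that Yusuf might assign the sample to which student on those grounds.
The filler 'which student' is interpreted as the object of the preposition 'to' (recipient of 'assign'). The gap is right after 'to'.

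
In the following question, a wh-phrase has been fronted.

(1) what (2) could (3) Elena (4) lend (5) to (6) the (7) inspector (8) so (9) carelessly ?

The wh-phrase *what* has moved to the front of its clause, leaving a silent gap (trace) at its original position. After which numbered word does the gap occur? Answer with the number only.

Pre-movement form: Elena could lend what to the inspector so carelessly.
'what' functions as the direct object of 'lend'. Wh-movement fronts it, leaving a gap right after 'lend':
What could Elena lend ___ to the inspector so carelessly?
'lend' is word 4.

4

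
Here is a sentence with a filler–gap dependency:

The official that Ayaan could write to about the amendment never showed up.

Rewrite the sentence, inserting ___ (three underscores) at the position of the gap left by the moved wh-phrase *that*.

'that' functions as the object of the preposition 'to'. The gap is right after 'to'.

The official that Ayaan could write to ___ about the amendment never showed up.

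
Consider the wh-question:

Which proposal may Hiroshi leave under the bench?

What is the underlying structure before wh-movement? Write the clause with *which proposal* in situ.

Hiroshi may leave which proposal under the bench.

'which proposal' functions as the direct object of 'leave'. Wh-movement fronts it, leaving a gap right after 'leave':
Which proposal may Hiroshi leave ___ under the bench?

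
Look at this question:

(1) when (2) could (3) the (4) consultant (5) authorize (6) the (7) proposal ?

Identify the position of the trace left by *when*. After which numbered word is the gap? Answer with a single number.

Before movement: The consultant could authorize the proposal when.
'when' is the temporal adjunct. Fronting leaves a gap immediately after 'proposal':
When could the consultant authorize the proposal ___?
'proposal' is word 7.

7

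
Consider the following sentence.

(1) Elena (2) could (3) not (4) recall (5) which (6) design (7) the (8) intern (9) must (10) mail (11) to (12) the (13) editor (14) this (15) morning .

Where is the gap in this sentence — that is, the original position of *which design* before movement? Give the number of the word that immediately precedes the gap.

10

Before movement: The intern must mail which design to the editor this morning.
'which design' functions as the direct object of 'mail'. Fronting leaves a gap immediately after 'mail':
Elena could not recall which design the intern must mail ___ to the editor this morning.
'mail' is word 10.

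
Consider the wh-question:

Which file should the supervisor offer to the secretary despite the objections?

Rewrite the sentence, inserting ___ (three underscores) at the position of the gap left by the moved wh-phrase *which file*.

Underlying clause: The supervisor should offer which file to the secretary despite the objections.
'which file' functions as the direct object of 'offer'. The gap is right after 'offer'.

Which file should the supervisor offer ___ to the secretary despite the objections?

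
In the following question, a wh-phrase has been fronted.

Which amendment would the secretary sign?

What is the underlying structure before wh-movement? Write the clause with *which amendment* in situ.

The filler 'which amendment' is interpreted as the direct object of 'sign'. It moves to the left edge, and the trace sits right after 'sign':
Which amendment would the secretary sign ___?

The secretary would sign which amendment.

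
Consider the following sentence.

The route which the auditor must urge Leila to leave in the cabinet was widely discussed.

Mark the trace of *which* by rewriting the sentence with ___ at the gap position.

The filler 'which' is interpreted as the direct object of 'leave'. The gap is right after 'leave'.

The route which the auditor must urge Leila to leave ___ in the cabinet was widely discussed.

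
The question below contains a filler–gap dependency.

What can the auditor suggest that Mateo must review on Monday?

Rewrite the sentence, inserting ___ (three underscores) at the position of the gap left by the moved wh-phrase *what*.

What can the auditor suggest that Mateo must review ___ on Monday?

Before movement: The auditor can suggest that Mateo must review what on Monday.
'what' functions as the direct object of 'review'. The gap is right after 'review'.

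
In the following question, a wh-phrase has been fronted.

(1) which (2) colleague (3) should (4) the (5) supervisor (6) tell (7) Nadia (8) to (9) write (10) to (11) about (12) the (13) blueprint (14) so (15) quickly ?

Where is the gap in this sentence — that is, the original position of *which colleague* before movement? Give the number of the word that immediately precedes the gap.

10

Underlying clause: The supervisor should tell Nadia to write to which colleague about the blueprint so quickly.
'which colleague' functions as the object of the preposition 'to'. It moves to the left edge, and the trace sits right after 'to':
Which colleague should the supervisor tell Nadia to write to ___ about the blueprint so quickly?
'to' is word 10.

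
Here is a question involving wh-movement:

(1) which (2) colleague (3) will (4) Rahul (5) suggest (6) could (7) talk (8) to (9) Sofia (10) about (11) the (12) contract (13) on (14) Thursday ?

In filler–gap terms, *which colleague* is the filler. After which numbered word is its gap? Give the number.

Underlying clause: Rahul will suggest which colleague could talk to Sofia about the contract on Thursday.
'which colleague' is the subject of the clause embedded under 'suggest'. Wh-movement fronts it, leaving a gap right after 'suggest':
Which colleague will Rahul suggest ___ could talk to Sofia about the contract on Thursday?
'suggest' is word 5.

5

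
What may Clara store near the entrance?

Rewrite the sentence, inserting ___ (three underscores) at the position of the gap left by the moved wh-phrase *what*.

Before movement: Clara may store what near the entrance.
'what' is the direct object of 'store'. The gap is right after 'store'.

What may Clara store ___ near the entrance?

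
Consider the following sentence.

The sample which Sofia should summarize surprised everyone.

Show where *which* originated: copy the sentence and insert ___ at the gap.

'which' functions as the direct object of 'summarize'. The gap is right after 'summarize'.

The sample which Sofia should summarize ___ surprised everyone.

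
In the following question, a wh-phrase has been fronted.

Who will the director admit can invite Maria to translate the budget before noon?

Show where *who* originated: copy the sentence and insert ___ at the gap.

Before movement: The director will admit who can invite Maria to translate the budget before noon.
'who' is the subject of the clause embedded under 'admit'. The gap is right after 'admit'.

Who will the director admit ___ can invite Maria to translate the budget before noon?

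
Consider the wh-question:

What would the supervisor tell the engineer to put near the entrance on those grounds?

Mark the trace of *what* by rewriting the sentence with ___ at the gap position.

Pre-movement form: The supervisor would tell the engineer to put what near the entrance on those grounds.
'what' functions as the direct object of 'put'. The gap is right after 'put'.

What would the supervisor tell the engineer to put ___ near the entrance on those grounds?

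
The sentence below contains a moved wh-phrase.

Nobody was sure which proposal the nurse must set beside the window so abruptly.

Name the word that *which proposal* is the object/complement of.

Before movement: The nurse must set which proposal beside the window so abruptly.
'which proposal' functions as the direct object of 'set'. It moves to the left edge, and the trace sits right after 'set':
Nobody was sure which proposal the nurse must set ___ beside the window so abruptly.

set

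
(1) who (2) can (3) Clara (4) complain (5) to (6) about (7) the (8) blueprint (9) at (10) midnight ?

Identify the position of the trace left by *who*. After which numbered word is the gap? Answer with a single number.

5

Pre-movement form: Clara can complain to who about the blueprint at midnight.
The filler 'who' is interpreted as the object of the preposition 'to'. Fronting leaves a gap immediately after 'to':
Who can Clara complain to ___ about the blueprint at midnight?
'to' is word 5.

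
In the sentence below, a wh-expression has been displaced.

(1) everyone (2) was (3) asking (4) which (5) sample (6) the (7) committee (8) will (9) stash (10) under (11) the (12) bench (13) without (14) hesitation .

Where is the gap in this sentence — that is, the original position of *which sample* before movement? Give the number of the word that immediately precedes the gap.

9

Underlying clause: The committee will stash which sample under the bench without hesitation.
'which sample' is the direct object of 'stash'. Fronting leaves a gap immediately after 'stash':
Everyone was asking which sample the committee will stash ___ under the bench without hesitation.
'stash' is word 9.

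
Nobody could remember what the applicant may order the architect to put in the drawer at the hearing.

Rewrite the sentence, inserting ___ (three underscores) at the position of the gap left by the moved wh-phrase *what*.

Nobody could remember what the applicant may order the architect to put ___ in the drawer at the hearing.

In situ: The applicant may order the architect to put what in the drawer at the hearing.
'what' functions as the direct object of 'put'. The gap is right after 'put'.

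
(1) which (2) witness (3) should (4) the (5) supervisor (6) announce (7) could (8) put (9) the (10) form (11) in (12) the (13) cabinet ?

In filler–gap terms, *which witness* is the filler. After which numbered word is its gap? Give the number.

Before movement: The supervisor should announce which witness could put the form in the cabinet.
'which witness' is the subject of the clause embedded under 'announce'. It moves to the left edge, and the trace sits right after 'announce':
Which witness should the supervisor announce ___ could put the form in the cabinet?
'announce' is word 6.

6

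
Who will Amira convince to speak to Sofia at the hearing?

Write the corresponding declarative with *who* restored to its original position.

Amira will convince who to speak to Sofia at the hearing.

The filler 'who' is interpreted as the direct object of 'convince'. Wh-movement fronts it, leaving a gap right after 'convince':
Who will Amira convince ___ to speak to Sofia at the hearing?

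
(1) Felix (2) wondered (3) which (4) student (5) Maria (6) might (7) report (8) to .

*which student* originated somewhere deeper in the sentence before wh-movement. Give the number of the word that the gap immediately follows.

In situ: Maria might report to which student.
'which student' functions as the object of the preposition 'to'. Fronting leaves a gap immediately after 'to':
Felix wondered which student Maria might report to ___.
'to' is word 8.

8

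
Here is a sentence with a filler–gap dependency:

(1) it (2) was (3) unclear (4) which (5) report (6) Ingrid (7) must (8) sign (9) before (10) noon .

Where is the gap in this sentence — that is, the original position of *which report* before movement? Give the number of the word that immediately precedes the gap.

8

In situ: Ingrid must sign which report before noon.
The filler 'which report' is interpreted as the direct object of 'sign'. Fronting leaves a gap immediately after 'sign':
It was unclear which report Ingrid must sign ___ before noon.
'sign' is word 8.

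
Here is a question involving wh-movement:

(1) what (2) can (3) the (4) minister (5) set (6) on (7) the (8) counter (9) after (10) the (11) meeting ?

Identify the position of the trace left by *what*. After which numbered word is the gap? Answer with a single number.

In situ: The minister can set what on the counter after the meeting.
The filler 'what' is interpreted as the direct object of 'set'. Fronting leaves a gap immediately after 'set':
What can the minister set ___ on the counter after the meeting?
'set' is word 5.

5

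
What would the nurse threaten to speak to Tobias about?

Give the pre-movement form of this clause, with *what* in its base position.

The nurse would threaten to speak to Tobias about what.

The filler 'what' is interpreted as the object of the preposition 'about'. Wh-movement fronts it, leaving a gap right after 'about':
What would the nurse threaten to speak to Tobias about ___?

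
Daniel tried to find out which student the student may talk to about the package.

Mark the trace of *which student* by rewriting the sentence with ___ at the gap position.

Pre-movement form: The student may talk to which student about the package.
'which student' functions as the object of the preposition 'to'. The gap is right after 'to'.

Daniel tried to find out which student the student may talk to ___ about the package.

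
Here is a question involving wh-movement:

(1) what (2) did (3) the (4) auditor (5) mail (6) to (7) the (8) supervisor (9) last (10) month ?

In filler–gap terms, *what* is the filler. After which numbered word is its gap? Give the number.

5

In situ: The auditor did mail what to the supervisor last month.
The filler 'what' is interpreted as the direct object of 'mail'. Fronting leaves a gap immediately after 'mail':
What did the auditor mail ___ to the supervisor last month?
'mail' is word 5.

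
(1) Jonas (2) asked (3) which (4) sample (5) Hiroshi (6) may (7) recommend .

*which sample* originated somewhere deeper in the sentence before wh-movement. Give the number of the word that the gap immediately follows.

7

In situ: Hiroshi may recommend which sample.
'which sample' functions as the direct object of 'recommend'. Fronting leaves a gap immediately after 'recommend':
Jonas asked which sample Hiroshi may recommend ___.
'recommend' is word 7.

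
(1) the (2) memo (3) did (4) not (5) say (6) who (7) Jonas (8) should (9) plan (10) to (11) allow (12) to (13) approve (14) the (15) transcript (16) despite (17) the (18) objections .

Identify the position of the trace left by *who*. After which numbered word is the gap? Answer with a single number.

11

Pre-movement form: Jonas should plan to allow who to approve the transcript despite the objections.
The filler 'who' is interpreted as the direct object of 'allow'. Fronting leaves a gap immediately after 'allow':
The memo did not say who Jonas should plan to allow ___ to approve the transcript despite the objections.
'allow' is word 11.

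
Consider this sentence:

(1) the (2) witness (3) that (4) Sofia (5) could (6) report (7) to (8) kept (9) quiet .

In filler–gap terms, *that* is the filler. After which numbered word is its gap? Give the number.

The filler 'that' is interpreted as the object of the preposition 'to'. It moves to the left edge, and the trace sits right after 'to':
The witness that Sofia could report to ___ kept quiet.
'to' is word 7.

7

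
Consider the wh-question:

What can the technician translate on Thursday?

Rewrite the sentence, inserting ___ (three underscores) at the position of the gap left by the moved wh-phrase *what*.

Pre-movement form: The technician can translate what on Thursday.
'what' is the direct object of 'translate'. The gap is right after 'translate'.

What can the technician translate ___ on Thursday?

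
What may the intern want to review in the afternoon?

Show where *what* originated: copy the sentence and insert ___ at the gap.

Pre-movement form: The intern may want to review what in the afternoon.
'what' functions as the direct object of 'review'. The gap is right after 'review'.

What may the intern want to review ___ in the afternoon?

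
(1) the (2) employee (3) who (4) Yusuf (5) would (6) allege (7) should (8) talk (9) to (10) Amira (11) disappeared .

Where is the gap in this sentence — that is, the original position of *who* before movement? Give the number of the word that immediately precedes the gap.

6

The filler 'who' is interpreted as the subject of the clause embedded under 'allege'. Fronting leaves a gap immediately after 'allege':
The employee who Yusuf would allege ___ should talk to Amira disappeared.
'allege' is word 6.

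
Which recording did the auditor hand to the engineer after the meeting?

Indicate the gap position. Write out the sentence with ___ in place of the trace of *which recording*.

Which recording did the auditor hand ___ to the engineer after the meeting?

Before movement: The auditor did hand which recording to the engineer after the meeting.
'which recording' is the direct object of 'hand'. The gap is right after 'hand'.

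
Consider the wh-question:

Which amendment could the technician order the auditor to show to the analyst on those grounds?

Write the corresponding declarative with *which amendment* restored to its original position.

The technician could order the auditor to show which amendment to the analyst on those grounds.

'which amendment' is the direct object of 'show'. It moves to the left edge, and the trace sits right after 'show':
Which amendment could the technician order the auditor to show ___ to the analyst on those grounds?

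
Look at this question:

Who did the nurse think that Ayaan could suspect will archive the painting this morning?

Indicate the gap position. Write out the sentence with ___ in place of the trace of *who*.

Who did the nurse think that Ayaan could suspect ___ will archive the painting this morning?

Underlying clause: The nurse did think that Ayaan could suspect who will archive the painting this morning.
The filler 'who' is interpreted as the subject of the clause embedded under 'suspect'. The gap is right after 'suspect'.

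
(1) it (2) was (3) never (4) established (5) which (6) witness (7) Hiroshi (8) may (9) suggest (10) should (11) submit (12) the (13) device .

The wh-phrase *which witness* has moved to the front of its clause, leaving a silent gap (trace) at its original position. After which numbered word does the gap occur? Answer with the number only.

Before movement: Hiroshi may suggest which witness should submit the device.
'which witness' is the subject of the clause embedded under 'suggest'. It moves to the left edge, and the trace sits right after 'suggest':
It was never established which witness Hiroshi may suggest ___ should submit the device.
'suggest' is word 9.

9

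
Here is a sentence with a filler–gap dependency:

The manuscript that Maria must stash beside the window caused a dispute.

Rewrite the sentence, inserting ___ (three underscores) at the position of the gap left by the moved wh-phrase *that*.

The manuscript that Maria must stash ___ beside the window caused a dispute.

'that' is the direct object of 'stash'. The gap is right after 'stash'.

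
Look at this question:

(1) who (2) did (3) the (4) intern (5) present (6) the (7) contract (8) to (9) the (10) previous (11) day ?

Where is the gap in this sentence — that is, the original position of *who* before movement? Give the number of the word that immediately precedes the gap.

Underlying clause: The intern did present the contract to who the previous day.
The filler 'who' is interpreted as the object of the preposition 'to' (recipient of 'present'). Wh-movement fronts it, leaving a gap right after 'to':
Who did the intern present the contract to ___ the previous day?
'to' is word 8.

8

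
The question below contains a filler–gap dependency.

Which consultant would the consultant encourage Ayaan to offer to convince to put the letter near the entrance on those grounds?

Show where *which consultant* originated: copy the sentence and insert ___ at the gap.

Which consultant would the consultant encourage Ayaan to offer to convince ___ to put the letter near the entrance on those grounds?

Before movement: The consultant would encourage Ayaan to offer to convince which consultant to put the letter near the entrance on those grounds.
The filler 'which consultant' is interpreted as the direct object of 'convince'. The gap is right after 'convince'.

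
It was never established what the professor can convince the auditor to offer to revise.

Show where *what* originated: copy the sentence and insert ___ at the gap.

Before movement: The professor can convince the auditor to offer to revise what.
The filler 'what' is interpreted as the direct object of 'revise'. The gap is right after 'revise'.

It was never established what the professor can convince the auditor to offer to revise ___.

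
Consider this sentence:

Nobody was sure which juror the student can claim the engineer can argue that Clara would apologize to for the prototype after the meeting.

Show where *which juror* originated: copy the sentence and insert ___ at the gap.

In situ: The student can claim the engineer can argue that Clara would apologize to which juror for the prototype after the meeting.
The filler 'which juror' is interpreted as the object of the preposition 'to'. The gap is right after 'to'.

Nobody was sure which juror the student can claim the engineer can argue that Clara would apologize to ___ for the prototype after the meeting.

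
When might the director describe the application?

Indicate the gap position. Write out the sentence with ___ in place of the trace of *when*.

Before movement: The director might describe the application when.
'when' functions as the temporal adjunct. The gap is right after 'application'.

When might the director describe the application ___?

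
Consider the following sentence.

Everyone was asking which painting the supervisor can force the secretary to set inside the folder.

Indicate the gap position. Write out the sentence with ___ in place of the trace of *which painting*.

Before movement: The supervisor can force the secretary to set which painting inside the folder.
The filler 'which painting' is interpreted as the direct object of 'set'. The gap is right after 'set'.

Everyone was asking which painting the supervisor can force the secretary to set ___ inside the folder.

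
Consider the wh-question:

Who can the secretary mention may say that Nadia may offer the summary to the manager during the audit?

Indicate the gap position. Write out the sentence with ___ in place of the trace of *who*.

Underlying clause: The secretary can mention who may say that Nadia may offer the summary to the manager during the audit.
'who' is the subject of the clause embedded under 'mention'. The gap is right after 'mention'.

Who can the secretary mention ___ may say that Nadia may offer the summary to the manager during the audit?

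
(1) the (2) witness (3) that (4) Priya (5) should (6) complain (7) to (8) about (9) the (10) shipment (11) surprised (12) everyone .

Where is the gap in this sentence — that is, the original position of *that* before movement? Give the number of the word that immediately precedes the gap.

7

The filler 'that' is interpreted as the object of the preposition 'to'. Fronting leaves a gap immediately after 'to':
The witness that Priya should complain to ___ about the shipment surprised everyone.
'to' is word 7.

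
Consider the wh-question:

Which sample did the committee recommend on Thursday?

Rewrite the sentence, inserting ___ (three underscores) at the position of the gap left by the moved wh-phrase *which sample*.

Which sample did the committee recommend ___ on Thursday?

Underlying clause: The committee did recommend which sample on Thursday.
'which sample' is the direct object of 'recommend'. The gap is right after 'recommend'.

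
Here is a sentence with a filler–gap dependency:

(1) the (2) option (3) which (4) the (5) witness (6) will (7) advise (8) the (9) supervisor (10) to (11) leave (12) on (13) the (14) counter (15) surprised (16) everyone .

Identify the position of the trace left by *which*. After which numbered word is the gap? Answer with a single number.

'which' is the direct object of 'leave'. It moves to the left edge, and the trace sits right after 'leave':
The option which the witness will advise the supervisor to leave ___ on the counter surprised everyone.
'leave' is word 11.

11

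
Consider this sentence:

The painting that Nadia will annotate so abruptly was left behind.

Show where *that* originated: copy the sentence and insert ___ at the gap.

The painting that Nadia will annotate ___ so abruptly was left behind.

'that' functions as the direct object of 'annotate'. The gap is right after 'annotate'.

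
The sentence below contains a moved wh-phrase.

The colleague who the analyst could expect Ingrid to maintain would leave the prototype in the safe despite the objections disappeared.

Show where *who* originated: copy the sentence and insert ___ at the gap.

'who' functions as the subject of the clause embedded under 'maintain'. The gap is right after 'maintain'.

The colleague who the analyst could expect Ingrid to maintain ___ would leave the prototype in the safe despite the objections disappeared.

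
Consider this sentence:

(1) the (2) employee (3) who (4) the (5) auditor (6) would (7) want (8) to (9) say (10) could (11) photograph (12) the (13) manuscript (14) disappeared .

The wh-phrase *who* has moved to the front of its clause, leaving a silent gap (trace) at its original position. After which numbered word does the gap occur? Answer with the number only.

'who' functions as the subject of the clause embedded under 'say'. It moves to the left edge, and the trace sits right after 'say':
The employee who the auditor would want to say ___ could photograph the manuscript disappeared.
'say' is word 9.

9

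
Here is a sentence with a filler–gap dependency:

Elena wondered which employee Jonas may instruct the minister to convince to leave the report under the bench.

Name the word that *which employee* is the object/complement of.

convince

Before movement: Jonas may instruct the minister to convince which employee to leave the report under the bench.
'which employee' functions as the direct object of 'convince'. Wh-movement fronts it, leaving a gap right after 'convince':
Elena wondered which employee Jonas may instruct the minister to convince ___ to leave the report under the bench.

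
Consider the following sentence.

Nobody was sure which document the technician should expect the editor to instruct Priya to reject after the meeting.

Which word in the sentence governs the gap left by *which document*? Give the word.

Pre-movement form: The technician should expect the editor to instruct Priya to reject which document after the meeting.
'which document' is the direct object of 'reject'. Fronting leaves a gap immediately after 'reject':
Nobody was sure which document the technician should expect the editor to instruct Priya to reject ___ after the meeting.

reject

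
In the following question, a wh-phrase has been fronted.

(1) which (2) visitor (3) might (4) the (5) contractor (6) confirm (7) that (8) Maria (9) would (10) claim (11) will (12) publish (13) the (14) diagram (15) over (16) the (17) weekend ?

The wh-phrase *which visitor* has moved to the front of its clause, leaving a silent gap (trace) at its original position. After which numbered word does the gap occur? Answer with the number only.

10

Underlying clause: The contractor might confirm that Maria would claim which visitor will publish the diagram over the weekend.
The filler 'which visitor' is interpreted as the subject of the clause embedded under 'claim'. Fronting leaves a gap immediately after 'claim':
Which visitor might the contractor confirm that Maria would claim ___ will publish the diagram over the weekend?
'claim' is word 10.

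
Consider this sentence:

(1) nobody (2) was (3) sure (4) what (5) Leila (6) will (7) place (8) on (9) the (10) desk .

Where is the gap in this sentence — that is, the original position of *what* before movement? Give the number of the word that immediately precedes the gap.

7

Pre-movement form: Leila will place what on the desk.
'what' is the direct object of 'place'. Wh-movement fronts it, leaving a gap right after 'place':
Nobody was sure what Leila will place ___ on the desk.
'place' is word 7.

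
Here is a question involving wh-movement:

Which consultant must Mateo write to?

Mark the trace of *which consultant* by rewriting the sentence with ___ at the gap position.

In situ: Mateo must write to which consultant.
'which consultant' is the object of the preposition 'to'. The gap is right after 'to'.

Which consultant must Mateo write to ___?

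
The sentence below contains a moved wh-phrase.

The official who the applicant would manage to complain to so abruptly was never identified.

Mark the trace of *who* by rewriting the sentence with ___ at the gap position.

The official who the applicant would manage to complain to ___ so abruptly was never identified.

The filler 'who' is interpreted as the object of the preposition 'to'. The gap is right after 'to'.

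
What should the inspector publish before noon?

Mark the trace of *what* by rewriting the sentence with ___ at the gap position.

Underlying clause: The inspector should publish what before noon.
'what' functions as the direct object of 'publish'. The gap is right after 'publish'.

What should the inspector publish ___ before noon?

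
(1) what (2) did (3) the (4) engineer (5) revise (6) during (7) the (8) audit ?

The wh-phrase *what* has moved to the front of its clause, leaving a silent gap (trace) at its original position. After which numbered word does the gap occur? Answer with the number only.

5

Before movement: The engineer did revise what during the audit.
The filler 'what' is interpreted as the direct object of 'revise'. Fronting leaves a gap immediately after 'revise':
What did the engineer revise ___ during the audit?
'revise' is word 5.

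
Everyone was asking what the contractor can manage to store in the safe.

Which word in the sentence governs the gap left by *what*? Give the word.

store

In situ: The contractor can manage to store what in the safe.
The filler 'what' is interpreted as the direct object of 'store'. Wh-movement fronts it, leaving a gap right after 'store':
Everyone was asking what the contractor can manage to store ___ in the safe.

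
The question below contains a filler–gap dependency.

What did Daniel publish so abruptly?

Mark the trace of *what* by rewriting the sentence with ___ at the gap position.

What did Daniel publish ___ so abruptly?

In situ: Daniel did publish what so abruptly.
The filler 'what' is interpreted as the direct object of 'publish'. The gap is right after 'publish'.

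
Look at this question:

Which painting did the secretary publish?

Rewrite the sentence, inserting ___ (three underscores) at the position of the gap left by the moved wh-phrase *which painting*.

Which painting did the secretary publish ___?

Pre-movement form: The secretary did publish which painting.
The filler 'which painting' is interpreted as the direct object of 'publish'. The gap is right after 'publish'.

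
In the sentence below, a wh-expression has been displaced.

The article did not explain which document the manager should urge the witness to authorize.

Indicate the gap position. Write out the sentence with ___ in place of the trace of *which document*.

In situ: The manager should urge the witness to authorize which document.
'which document' is the direct object of 'authorize'. The gap is right after 'authorize'.

The article did not explain which document the manager should urge the witness to authorize ___.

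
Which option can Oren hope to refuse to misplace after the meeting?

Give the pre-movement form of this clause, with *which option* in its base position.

Oren can hope to refuse to misplace which option after the meeting.

'which option' functions as the direct object of 'misplace'. It moves to the left edge, and the trace sits right after 'misplace':
Which option can Oren hope to refuse to misplace ___ after the meeting?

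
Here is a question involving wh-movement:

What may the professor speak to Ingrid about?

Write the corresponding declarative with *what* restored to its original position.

The professor may speak to Ingrid about what.

'what' functions as the object of the preposition 'about'. Fronting leaves a gap immediately after 'about':
What may the professor speak to Ingrid about ___?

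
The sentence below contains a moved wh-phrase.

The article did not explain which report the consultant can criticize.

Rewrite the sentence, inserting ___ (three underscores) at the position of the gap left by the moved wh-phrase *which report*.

The article did not explain which report the consultant can criticize ___.

Underlying clause: The consultant can criticize which report.
'which report' is the direct object of 'criticize'. The gap is right after 'criticize'.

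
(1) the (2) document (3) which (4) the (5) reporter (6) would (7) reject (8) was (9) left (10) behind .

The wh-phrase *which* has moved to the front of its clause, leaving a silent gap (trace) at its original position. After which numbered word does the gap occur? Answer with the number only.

7

The filler 'which' is interpreted as the direct object of 'reject'. It moves to the left edge, and the trace sits right after 'reject':
The document which the reporter would reject ___ was left behind.
'reject' is word 7.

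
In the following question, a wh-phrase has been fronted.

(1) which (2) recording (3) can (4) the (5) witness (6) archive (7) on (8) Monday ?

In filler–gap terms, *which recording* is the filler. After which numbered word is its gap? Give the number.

6

In situ: The witness can archive which recording on Monday.
'which recording' is the direct object of 'archive'. It moves to the left edge, and the trace sits right after 'archive':
Which recording can the witness archive ___ on Monday?
'archive' is word 6.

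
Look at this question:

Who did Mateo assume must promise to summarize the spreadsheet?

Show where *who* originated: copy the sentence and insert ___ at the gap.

In situ: Mateo did assume who must promise to summarize the spreadsheet.
'who' functions as the subject of the clause embedded under 'assume'. The gap is right after 'assume'.

Who did Mateo assume ___ must promise to summarize the spreadsheet?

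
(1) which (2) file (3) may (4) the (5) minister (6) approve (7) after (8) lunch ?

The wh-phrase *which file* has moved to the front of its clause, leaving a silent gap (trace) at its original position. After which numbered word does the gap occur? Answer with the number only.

Underlying clause: The minister may approve which file after lunch.
'which file' functions as the direct object of 'approve'. Fronting leaves a gap immediately after 'approve':
Which file may the minister approve ___ after lunch?
'approve' is word 6.

6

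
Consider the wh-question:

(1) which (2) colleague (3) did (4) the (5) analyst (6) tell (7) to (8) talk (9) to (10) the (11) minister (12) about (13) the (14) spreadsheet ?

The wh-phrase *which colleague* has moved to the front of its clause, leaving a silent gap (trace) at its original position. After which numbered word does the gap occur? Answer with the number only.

Pre-movement form: The analyst did tell which colleague to talk to the minister about the spreadsheet.
'which colleague' functions as the direct object of 'tell'. Wh-movement fronts it, leaving a gap right after 'tell':
Which colleague did the analyst tell ___ to talk to the minister about the spreadsheet?
'tell' is word 6.

6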